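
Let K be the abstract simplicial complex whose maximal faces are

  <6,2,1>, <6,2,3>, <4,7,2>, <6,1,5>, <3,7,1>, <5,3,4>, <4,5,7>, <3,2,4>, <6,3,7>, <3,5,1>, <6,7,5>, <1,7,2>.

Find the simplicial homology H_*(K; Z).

H_0 ≅ Z,  H_1 ≅ Z_2,  H_2 = 0.

We work with the vertex ordering 1 < 2 < 3 < 4 < 5 < 6 < 7. The simplices of K, each written with vertices in increasing order, are:

  0-simplices (7): [1], [2], [3], [4], [5], [6], [7]
  1-simplices (18): [1,2], [1,3], [1,5], [1,6], [1,7], [2,3], [2,4], [2,6], [2,7], [3,4], [3,5], [3,6], [3,7], [4,5], [4,7], [5,6], [5,7], [6,7]
  2-simplices (12): [1,2,6], [1,2,7], [1,3,5], [1,3,7], [1,5,6], [2,3,4], [2,3,6], [2,4,7], [3,4,5], [3,6,7], [4,5,7], [5,6,7]

so the chain groups are C_0 ≅ Z^7, C_1 ≅ Z^18, C_2 ≅ Z^12.

∂_1: C_1 → C_0 sends each edge [p,q] (with p < q) to q − p.
This gives a 7×18 integer matrix of rank 6; reducing to Smith normal form yields diagonal entries (1,1,1,1,1,1).

∂_2: C_2 → C_1 sends each 2-simplex [p,q,r] to [q,r] − [p,r] + [p,q]. For instance
  ∂[2,4,7] = [4,7] − [2,7] + [2,4],
  ∂[1,2,7] = [2,7] − [1,7] + [1,2].
The 18×12 boundary matrix has rank 12 and Smith normal form diag(1,1,1,1,1,1,1,1,1,1,1,2).

Reading off H_k = ker ∂_k / im ∂_{k+1}:

  H_0: rank C_0 − rank ∂_1 = 7 − 6 = 1, and the invariant factors of ∂_1 are all 1, so H_0 ≅ Z.
  H_1: rank ker ∂_1 − rank ∂_2 = (18 − 6) − 12 = 0, and ∂_2 has invariant factor 2 > 1, so H_1 ≅ Z_2.
  H_2: rank ker ∂_2 − rank ∂_3 = (12 − 12) − 0 = 0, and there is no ∂_3, so H_2 ≅ 0.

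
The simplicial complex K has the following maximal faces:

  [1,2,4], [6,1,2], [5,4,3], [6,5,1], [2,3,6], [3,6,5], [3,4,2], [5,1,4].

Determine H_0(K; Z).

Take the total order 1 < 2 < 3 < 4 < 5 < 6 on the vertex set. Then K (dimension 2) consists of the simplices:

  0-simplices (6): [1], [2], [3], [4], [5], [6]
  1-simplices (12): [1,2], [1,4], [1,5], [1,6], [2,3], [2,4], [2,6], [3,4], [3,5], [3,6], [4,5], [5,6]
  2-simplices (8): [1,2,4], [1,2,6], [1,4,5], [1,5,6], [2,3,4], [2,3,6], [3,4,5], [3,5,6]

Hence C_0 ≅ Z^6, C_1 ≅ Z^12, C_2 ≅ Z^8.

Boundary ∂_1: C_1 → C_0 maps an edge to its endpoints' difference, ∂[p,q] = q − p.
The resulting 6×12 matrix has rank 5, and its Smith normal form has invariant factors (1,1,1,1,1).

The boundary map ∂_2: C_2 → C_1 sends each 2-simplex [p,q,r] to [q,r] − [p,r] + [p,q]. For instance
  ∂[1,4,5] = [4,5] − [1,5] + [1,4],
  ∂[1,5,6] = [5,6] − [1,6] + [1,5].
This gives a 12×8 integer matrix of rank 7; reducing to Smith normal form yields diagonal entries (1,1,1,1,1,1,1).

Now H_k = ker ∂_k / im ∂_{k+1}, so:

  H_0: rank C_0 − rank ∂_1 = 6 − 5 = 1, and the invariant factors of ∂_1 are all 1, so H_0 = Z.

H_0 = Z.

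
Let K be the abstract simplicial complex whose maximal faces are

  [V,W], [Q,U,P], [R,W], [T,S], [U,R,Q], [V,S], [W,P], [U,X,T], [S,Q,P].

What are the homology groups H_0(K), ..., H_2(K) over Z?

H_0 ≅ Z,  H_1 ≅ Z^3,  H_2 = 0.

We work with the vertex ordering P < Q < R < S < T < U < V < W < X. The simplices of K, each written with vertices in increasing order, are:

  0-simplices (9): P, Q, R, S, T, U, V, W, X
  1-simplices (15): PQ, PS, PU, PW, QR, QS, QU, RU, RW, ST, SV, TU, TX, UX, VW
  2-simplices (4): PQS, PQU, QRU, TUX

so the chain groups are C_0 ≅ Z^9, C_1 ≅ Z^15, C_2 ≅ Z^4.

Boundary ∂_1: C_1 → C_0 is given by ∂[p,q] = [q] − [p]. For instance
  ∂ST = T − S.
The resulting 9×15 matrix has rank 8, and its Smith normal form has invariant factors (1,1,1,1,1,1,1,1).

Boundary ∂_2: C_2 → C_1 sends each 2-simplex [p,q,r] to [q,r] − [p,r] + [p,q]. For instance
  ∂PQU = QU − PU + PQ,
  ∂TUX = UX − TX + TU.
The resulting 15×4 matrix has rank 4, and its Smith normal form has invariant factors (1,1,1,1).

Reading off H_k = ker ∂_k / im ∂_{k+1}:

  H_0: rank C_0 − rank ∂_1 = 9 − 8 = 1, and the invariant factors of ∂_1 are all 1, so H_0 = Z.
  H_1: rank ker ∂_1 − rank ∂_2 = (15 − 8) − 4 = 3, and the invariant factors of ∂_2 are all 1, so H_1 = Z^3.
  H_2: rank ker ∂_2 − rank ∂_3 = (4 − 4) − 0 = 0, and there is no ∂_3, so H_2 = 0.

As a check, the Euler characteristic is 9 − 15 + 4 = -2, which agrees with 1 − 3 + 0 = -2.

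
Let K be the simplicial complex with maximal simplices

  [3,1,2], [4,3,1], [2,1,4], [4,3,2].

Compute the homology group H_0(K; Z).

H_0 = Z.

Take the total order 1 < 2 < 3 < 4 on the vertex set. Then K (dimension 2) consists of the simplices:

  0-simplices (4): [1], [2], [3], [4]
  1-simplices (6): [1,2], [1,3], [1,4], [2,3], [2,4], [3,4]
  2-simplices (4): [1,2,3], [1,2,4], [1,3,4], [2,3,4]

so the chain groups are C_0 ≅ Z^4, C_1 ≅ Z^6, C_2 ≅ Z^4.

∂_1: C_1 → C_0 sends each edge [p,q] (with p < q) to q − p. For instance
  ∂[3,4] = [4] − [3].
The resulting 4×6 matrix has rank 3, and its Smith normal form has invariant factors (1,1,1).

∂_2: C_2 → C_1 maps a triangle to the signed sum of its edges. For instance
  ∂[1,2,4] = [2,4] − [1,4] + [1,2],
  ∂[1,3,4] = [3,4] − [1,4] + [1,3].
The resulting 6×4 matrix has rank 3, and its Smith normal form has invariant factors (1,1,1).

Computing H_k = (kernel of ∂_k) / (image of ∂_{k+1}):

  H_0: rank C_0 − rank ∂_1 = 4 − 3 = 1, and the invariant factors of ∂_1 are all 1, so H_0 ≅ Z.

(K is a triangulation of the 2-sphere S^2.)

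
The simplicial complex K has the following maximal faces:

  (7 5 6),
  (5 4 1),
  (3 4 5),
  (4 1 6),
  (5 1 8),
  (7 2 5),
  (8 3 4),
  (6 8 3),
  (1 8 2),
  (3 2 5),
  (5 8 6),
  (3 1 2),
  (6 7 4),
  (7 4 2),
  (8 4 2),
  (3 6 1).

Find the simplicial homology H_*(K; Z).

H_0 = Z,  H_1 = Z^2,  H_2 = Z.

Take the total order 1 < 2 < 3 < 4 < 5 < 6 < 7 < 8 on the vertex set. Then K (dimension 2) consists of the simplices:

  0-simplices (8): [1], [2], [3], [4], [5], [6], [7], [8]
  1-simplices (24): (24 of them)
  2-simplices (16): [1,2,3], [1,2,8], [1,3,6], [1,4,5], [1,4,6], [1,5,8], [2,3,5], [2,4,7], [2,4,8], [2,5,7], [3,4,5], [3,4,8], [3,6,8], [4,6,7], [5,6,7], [5,6,8]

so the chain groups are C_0 ≅ Z^8, C_1 ≅ Z^24, C_2 ≅ Z^16.

∂_1: C_1 → C_0 maps an edge to its endpoints' difference, ∂[p,q] = q − p.
The resulting 8×24 matrix has rank 7, and its Smith normal form has invariant factors (1,1,1,1,1,1,1).

∂_2: C_2 → C_1 maps a triangle to the signed sum of its edges. For instance
  ∂[1,3,6] = [3,6] − [1,6] + [1,3],
  ∂[5,6,8] = [6,8] − [5,8] + [5,6].
As a 24×16 matrix over Z this has rank 15, with invariant factors (1,1,1,1,1,1,1,1,1,1,1,1,1,1,1).

Now H_k = ker ∂_k / im ∂_{k+1}, so:

  H_0: rank C_0 − rank ∂_1 = 8 − 7 = 1, and the invariant factors of ∂_1 are all 1, so H_0 = Z.
  H_1: rank ker ∂_1 − rank ∂_2 = (24 − 7) − 15 = 2, and the invariant factors of ∂_2 are all 1, so H_1 = Z^2.
  H_2: rank ker ∂_2 − rank ∂_3 = (16 − 15) − 0 = 1, and there is no ∂_3, so H_2 = Z.

As a check, the Euler characteristic is 8 − 24 + 16 = 0, which agrees with 1 − 2 + 1 = 0.
(K is a triangulation of the torus T^2.)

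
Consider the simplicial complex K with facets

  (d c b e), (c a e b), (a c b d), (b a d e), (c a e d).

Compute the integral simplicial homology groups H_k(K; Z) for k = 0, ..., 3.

H_0 ≅ Z,  H_1 = 0,  H_2 = 0,  H_3 ≅ Z.

Take the total order a < b < c < d < e on the vertex set. Then K (dimension 3) consists of the simplices:

  0-simplices (5): a, b, c, d, e
  1-simplices (10): ab, ac, ad, ae, bc, bd, be, cd, ce, de
  2-simplices (10): abc, abd, abe, acd, ace, ade, bcd, bce, bde, cde
  3-simplices (5): abcd, abce, abde, acde, bcde

giving chain groups C_0 ≅ Z^5, C_1 ≅ Z^10, C_2 ≅ Z^10, C_3 ≅ Z^5.

∂_1: C_1 → C_0 sends each edge [p,q] (with p < q) to q − p.
This gives a 5×10 integer matrix of rank 4; reducing to Smith normal form yields diagonal entries (1,1,1,1).

The boundary map ∂_2: C_2 → C_1 acts by ∂[p,q,r] = [q,r] − [p,r] + [p,q]. For instance
  ∂bcd = cd − bd + bc,
  ∂ade = de − ae + ad.
This gives a 10×10 integer matrix of rank 6; reducing to Smith normal form yields diagonal entries (1,1,1,1,1,1).

∂_3: C_3 → C_2 sends each 3-simplex σ to the alternating sum Σ_i (−1)^i (σ with its i-th vertex removed). For instance
  ∂abce = bce − ace + abe − abc,
  ∂abde = bde − ade + abe − abd.
This gives a 10×5 integer matrix of rank 4; reducing to Smith normal form yields diagonal entries (1,1,1,1).

Reading off H_k = ker ∂_k / im ∂_{k+1}:

  H_0: rank C_0 − rank ∂_1 = 5 − 4 = 1, and the invariant factors of ∂_1 are all 1, so H_0 = Z.
  H_1: rank ker ∂_1 − rank ∂_2 = (10 − 4) − 6 = 0, and the invariant factors of ∂_2 are all 1, so H_1 = 0.
  H_2: rank ker ∂_2 − rank ∂_3 = (10 − 6) − 4 = 0, and the invariant factors of ∂_3 are all 1, so H_2 = 0.
  H_3: rank ker ∂_3 − rank ∂_4 = (5 − 4) − 0 = 1, and there is no ∂_4, so H_3 = Z.

As a check, the Euler characteristic is 5 − 10 + 10 − 5 = 0, which agrees with 1 − 0 + 0 − 1 = 0.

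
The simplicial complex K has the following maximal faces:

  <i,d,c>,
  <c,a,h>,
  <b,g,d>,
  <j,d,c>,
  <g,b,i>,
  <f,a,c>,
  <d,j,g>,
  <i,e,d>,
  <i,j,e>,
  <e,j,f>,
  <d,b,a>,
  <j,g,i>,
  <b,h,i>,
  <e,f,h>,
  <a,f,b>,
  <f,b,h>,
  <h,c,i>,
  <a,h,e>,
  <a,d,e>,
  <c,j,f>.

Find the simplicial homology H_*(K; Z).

Fix the vertex order a < b < c < d < e < f < g < h < i < j and write every simplex with vertices in increasing order. Then dim K = 2 and the simplices of K are:

  0-simplices (10): a, b, c, d, e, f, g, h, i, j
  1-simplices (30): ab, ac, ad, ae, af, ah, bd, bf, bg, bh, bi, cd, cf, ch, ci, cj, de, dg, di, dj, ef, eh, ei, ej, fh, fj, gi, gj, hi, ij
  2-simplices (20): abd, abf, acf, ach, ade, aeh, bdg, bfh, bgi, bhi, cdi, cdj, cfj, chi, dei, dgj, efh, efj, eij, gij

so the chain groups are C_0 ≅ Z^10, C_1 ≅ Z^30, C_2 ≅ Z^20.

∂_1: C_1 → C_0 is given by ∂[p,q] = [q] − [p].
This gives a 10×30 integer matrix of rank 9; reducing to Smith normal form yields diagonal entries (1,1,1,1,1,1,1,1,1).

Boundary ∂_2: C_2 → C_1 maps a triangle to the signed sum of its edges. For instance
  ∂aeh = eh − ah + ae,
  ∂cdi = di − ci + cd.
As a 30×20 matrix over Z this has rank 20, with invariant factors (1,1,1,1,1,1,1,1,1,1,1,1,1,1,1,1,1,1,1,2).

Reading off H_k = ker ∂_k / im ∂_{k+1}:

  H_0: rank C_0 − rank ∂_1 = 10 − 9 = 1, and the invariant factors of ∂_1 are all 1, so H_0 = Z.
  H_1: rank ker ∂_1 − rank ∂_2 = (30 − 9) − 20 = 1, and ∂_2 has invariant factor 2 > 1, so H_1 = Z ⊕ Z/2Z.
  H_2: rank ker ∂_2 − rank ∂_3 = (20 − 20) − 0 = 0, and there is no ∂_3, so H_2 = 0.

H_0 ≅ Z,  H_1 ≅ Z ⊕ Z/2Z,  H_2 = 0.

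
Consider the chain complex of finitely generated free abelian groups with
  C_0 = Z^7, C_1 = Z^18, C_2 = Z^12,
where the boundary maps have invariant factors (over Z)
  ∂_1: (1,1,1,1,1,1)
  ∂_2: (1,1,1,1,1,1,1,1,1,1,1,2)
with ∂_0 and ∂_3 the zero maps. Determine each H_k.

H_0 ≅ Z,  H_1 ≅ Z/2Z,  H_2 = 0.

H_0: b_0 = 7 − 0 − 6 = 1; torsion from ∂_1 factors > 1: none. So H_0 ≅ Z.
H_1: b_1 = 18 − 6 − 12 = 0; torsion from ∂_2 factors > 1: [2]. So H_1 ≅ Z/2Z.
H_2: b_2 = 12 − 12 − 0 = 0; torsion from ∂_3 factors > 1: none. So H_2 ≅ 0.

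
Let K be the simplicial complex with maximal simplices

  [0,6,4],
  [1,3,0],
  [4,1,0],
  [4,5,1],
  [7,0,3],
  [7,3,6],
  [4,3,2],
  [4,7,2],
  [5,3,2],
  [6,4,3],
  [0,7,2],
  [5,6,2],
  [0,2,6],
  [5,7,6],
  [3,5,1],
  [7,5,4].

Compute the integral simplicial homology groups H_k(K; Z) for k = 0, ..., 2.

H_0 = Z,  H_1 = Z^2,  H_2 = Z.

Order the vertices as 0 < 1 < 2 < 3 < 4 < 5 < 6 < 7. Listing each simplex with vertices in this order, K has dimension 2 with simplices:

  0-simplices (8): [0], [1], [2], [3], [4], [5], [6], [7]
  1-simplices (24): (24 of them)
  2-simplices (16): [0,1,3], [0,1,4], [0,2,6], [0,2,7], [0,3,7], [0,4,6], [1,3,5], [1,4,5], [2,3,4], [2,3,5], [2,4,7], [2,5,6], [3,4,6], [3,6,7], [4,5,7], [5,6,7]

so the chain groups are C_0 ≅ Z^8, C_1 ≅ Z^24, C_2 ≅ Z^16.

The boundary map ∂_1: C_1 → C_0 maps an edge to its endpoints' difference, ∂[p,q] = q − p.
This gives a 8×24 integer matrix of rank 7; reducing to Smith normal form yields diagonal entries (1,1,1,1,1,1,1).

∂_2: C_2 → C_1 sends each 2-simplex [p,q,r] to [q,r] − [p,r] + [p,q]. For instance
  ∂[5,6,7] = [6,7] − [5,7] + [5,6],
  ∂[0,3,7] = [3,7] − [0,7] + [0,3].
The 24×16 boundary matrix has rank 15 and Smith normal form diag(1,1,1,1,1,1,1,1,1,1,1,1,1,1,1).

Computing H_k = (kernel of ∂_k) / (image of ∂_{k+1}):

  H_0: rank C_0 − rank ∂_1 = 8 − 7 = 1, and the invariant factors of ∂_1 are all 1, so H_0 ≅ Z.
  H_1: rank ker ∂_1 − rank ∂_2 = (24 − 7) − 15 = 2, and the invariant factors of ∂_2 are all 1, so H_1 ≅ Z^2.
  H_2: rank ker ∂_2 − rank ∂_3 = (16 − 15) − 0 = 1, and there is no ∂_3, so H_2 ≅ Z.

(K is a triangulation of the torus T^2.)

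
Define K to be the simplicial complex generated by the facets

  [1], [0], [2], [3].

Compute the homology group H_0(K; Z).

Take the total order 0 < 1 < 2 < 3 on the vertex set. Then K (dimension 0) consists of the simplices:

  0-simplices (4): [0], [1], [2], [3]

giving chain groups C_0 ≅ Z^4.

From H_k ≅ ker(∂_k) / im(∂_{k+1}) we obtain:

  H_0: rank C_0 − rank ∂_1 = 4 − 0 = 4, and there is no ∂_1, so H_0 ≅ Z^4.

H_0 ≅ Z^4.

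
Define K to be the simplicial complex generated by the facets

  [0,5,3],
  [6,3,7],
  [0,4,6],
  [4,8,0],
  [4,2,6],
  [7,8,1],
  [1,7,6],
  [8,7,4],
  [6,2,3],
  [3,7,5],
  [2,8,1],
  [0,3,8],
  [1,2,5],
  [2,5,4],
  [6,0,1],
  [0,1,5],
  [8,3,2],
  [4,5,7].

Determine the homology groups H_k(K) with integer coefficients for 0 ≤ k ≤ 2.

Order the vertices as 0 < 1 < 2 < 3 < 4 < 5 < 6 < 7 < 8. Listing each simplex with vertices in this order, K has dimension 2 with simplices:

  0-simplices (9): [0], [1], [2], [3], [4], [5], [6], [7], [8]
  1-simplices (27): (27 of them)
  2-simplices (18): [0,1,5], [0,1,6], [0,3,5], [0,3,8], [0,4,6], [0,4,8], [1,2,5], [1,2,8], [1,6,7], [1,7,8], [2,3,6], [2,3,8], [2,4,5], [2,4,6], [3,5,7], [3,6,7], [4,5,7], [4,7,8]

giving chain groups C_0 ≅ Z^9, C_1 ≅ Z^27, C_2 ≅ Z^18.

The boundary map ∂_1: C_1 → C_0 maps an edge to its endpoints' difference, ∂[p,q] = q − p.
The resulting 9×27 matrix has rank 8, and its Smith normal form has invariant factors (1,1,1,1,1,1,1,1).

Boundary ∂_2: C_2 → C_1 sends each 2-simplex [p,q,r] to [q,r] − [p,r] + [p,q]. For instance
  ∂[1,7,8] = [7,8] − [1,8] + [1,7],
  ∂[2,4,6] = [4,6] − [2,6] + [2,4].
As a 27×18 matrix over Z this has rank 17, with invariant factors (1,1,1,1,1,1,1,1,1,1,1,1,1,1,1,1,1).

Now H_k = ker ∂_k / im ∂_{k+1}, so:

  H_0: rank C_0 − rank ∂_1 = 9 − 8 = 1, and the invariant factors of ∂_1 are all 1, so H_0 ≅ Z.
  H_1: rank ker ∂_1 − rank ∂_2 = (27 − 8) − 17 = 2, and the invariant factors of ∂_2 are all 1, so H_1 ≅ Z^2.
  H_2: rank ker ∂_2 − rank ∂_3 = (18 − 17) − 0 = 1, and there is no ∂_3, so H_2 ≅ Z.

As a check, the Euler characteristic is 9 − 27 + 18 = 0, which agrees with 1 − 2 + 1 = 0.

H_0 = Z,  H_1 = Z^2,  H_2 = Z.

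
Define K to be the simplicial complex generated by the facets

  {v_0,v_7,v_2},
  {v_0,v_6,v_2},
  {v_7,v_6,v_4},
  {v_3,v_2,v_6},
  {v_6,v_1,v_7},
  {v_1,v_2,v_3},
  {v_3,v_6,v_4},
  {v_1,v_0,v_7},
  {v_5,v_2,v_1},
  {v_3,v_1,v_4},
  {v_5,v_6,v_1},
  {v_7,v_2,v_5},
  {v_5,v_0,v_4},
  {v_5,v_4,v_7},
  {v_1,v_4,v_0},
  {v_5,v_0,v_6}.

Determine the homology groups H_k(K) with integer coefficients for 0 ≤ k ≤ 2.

We work with the vertex ordering v_0 < v_1 < v_2 < v_3 < v_4 < v_5 < v_6 < v_7. The simplices of K, each written with vertices in increasing order, are:

  0-simplices (8): [v_0], [v_1], [v_2], [v_3], [v_4], [v_5], [v_6], [v_7]
  1-simplices (24): (24 of them)
  2-simplices (16): (16 of them)

giving chain groups C_0 ≅ Z^8, C_1 ≅ Z^24, C_2 ≅ Z^16.

The boundary map ∂_1: C_1 → C_0 maps an edge to its endpoints' difference, ∂[p,q] = q − p. For instance
  ∂[v_5,v_7] = [v_7] − [v_5].
The 8×24 boundary matrix has rank 7 and Smith normal form diag(1,1,1,1,1,1,1).

∂_2: C_2 → C_1 sends each 2-simplex [p,q,r] to [q,r] − [p,r] + [p,q]. For instance
  ∂[v_0,v_4,v_5] = [v_4,v_5] − [v_0,v_5] + [v_0,v_4],
  ∂[v_2,v_5,v_7] = [v_5,v_7] − [v_2,v_7] + [v_2,v_5].
The resulting 24×16 matrix has rank 15, and its Smith normal form has invariant factors (1,1,1,1,1,1,1,1,1,1,1,1,1,1,1).

From H_k ≅ ker(∂_k) / im(∂_{k+1}) we obtain:

  H_0: rank C_0 − rank ∂_1 = 8 − 7 = 1, and the invariant factors of ∂_1 are all 1, so H_0 ≅ Z.
  H_1: rank ker ∂_1 − rank ∂_2 = (24 − 7) − 15 = 2, and the invariant factors of ∂_2 are all 1, so H_1 ≅ Z^2.
  H_2: rank ker ∂_2 − rank ∂_3 = (16 − 15) − 0 = 1, and there is no ∂_3, so H_2 ≅ Z.

As a check, the Euler characteristic is 8 − 24 + 16 = 0, which agrees with 1 − 2 + 1 = 0.

H_0 = Z,  H_1 = Z^2,  H_2 = Z.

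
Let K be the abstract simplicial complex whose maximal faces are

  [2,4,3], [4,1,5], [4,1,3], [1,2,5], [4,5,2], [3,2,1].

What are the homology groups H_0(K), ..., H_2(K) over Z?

Fix the vertex order 1 < 2 < 3 < 4 < 5 and write every simplex with vertices in increasing order. Then dim K = 2 and the simplices of K are:

  0-simplices (5): [1], [2], [3], [4], [5]
  1-simplices (9): [1,2], [1,3], [1,4], [1,5], [2,3], [2,4], [2,5], [3,4], [4,5]
  2-simplices (6): [1,2,3], [1,2,5], [1,3,4], [1,4,5], [2,3,4], [2,4,5]

giving chain groups C_0 ≅ Z^5, C_1 ≅ Z^9, C_2 ≅ Z^6.

Boundary ∂_1: C_1 → C_0 sends each edge [p,q] (with p < q) to q − p. For instance
  ∂[2,3] = [3] − [2].
The resulting 5×9 matrix has rank 4, and its Smith normal form has invariant factors (1,1,1,1).

Boundary ∂_2: C_2 → C_1 sends each 2-simplex [p,q,r] to [q,r] − [p,r] + [p,q]. For instance
  ∂[1,4,5] = [4,5] − [1,5] + [1,4],
  ∂[1,2,5] = [2,5] − [1,5] + [1,2].
This gives a 9×6 integer matrix of rank 5; reducing to Smith normal form yields diagonal entries (1,1,1,1,1).

From H_k ≅ ker(∂_k) / im(∂_{k+1}) we obtain:

  H_0: rank C_0 − rank ∂_1 = 5 − 4 = 1, and the invariant factors of ∂_1 are all 1, so H_0 ≅ Z.
  H_1: rank ker ∂_1 − rank ∂_2 = (9 − 4) − 5 = 0, and the invariant factors of ∂_2 are all 1, so H_1 ≅ 0.
  H_2: rank ker ∂_2 − rank ∂_3 = (6 − 5) − 0 = 1, and there is no ∂_3, so H_2 ≅ Z.

(K is a triangulation of the 2-sphere S^2.)

H_0 = Z,  H_1 = 0,  H_2 = Z.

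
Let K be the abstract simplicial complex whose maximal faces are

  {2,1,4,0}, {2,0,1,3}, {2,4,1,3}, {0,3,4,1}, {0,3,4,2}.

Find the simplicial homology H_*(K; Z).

H_0 = Z,  H_1 = 0,  H_2 = 0,  H_3 = Z.

Fix the vertex order 0 < 1 < 2 < 3 < 4 and write every simplex with vertices in increasing order. Then dim K = 3 and the simplices of K are:

  0-simplices (5): [0], [1], [2], [3], [4]
  1-simplices (10): [0,1], [0,2], [0,3], [0,4], [1,2], [1,3], [1,4], [2,3], [2,4], [3,4]
  2-simplices (10): [0,1,2], [0,1,3], [0,1,4], [0,2,3], [0,2,4], [0,3,4], [1,2,3], [1,2,4], [1,3,4], [2,3,4]
  3-simplices (5): [0,1,2,3], [0,1,2,4], [0,1,3,4], [0,2,3,4], [1,2,3,4]

Hence C_0 ≅ Z^5, C_1 ≅ Z^10, C_2 ≅ Z^10, C_3 ≅ Z^5.

The boundary map ∂_1: C_1 → C_0 sends each edge [p,q] (with p < q) to q − p. For instance
  ∂[2,4] = [4] − [2].
The resulting 5×10 matrix has rank 4, and its Smith normal form has invariant factors (1,1,1,1).

Boundary ∂_2: C_2 → C_1 acts by ∂[p,q,r] = [q,r] − [p,r] + [p,q]. For instance
  ∂[0,1,3] = [1,3] − [0,3] + [0,1],
  ∂[1,2,4] = [2,4] − [1,4] + [1,2].
As a 10×10 matrix over Z this has rank 6, with invariant factors (1,1,1,1,1,1).

∂_3: C_3 → C_2 sends each 3-simplex σ to the alternating sum Σ_i (−1)^i (σ with its i-th vertex removed). For instance
  ∂[1,2,3,4] = [2,3,4] − [1,3,4] + [1,2,4] − [1,2,3],
  ∂[0,1,3,4] = [1,3,4] − [0,3,4] + [0,1,4] − [0,1,3].
As a 10×5 matrix over Z this has rank 4, with invariant factors (1,1,1,1).

Now H_k = ker ∂_k / im ∂_{k+1}, so:

  H_0: rank C_0 − rank ∂_1 = 5 − 4 = 1, and the invariant factors of ∂_1 are all 1, so H_0 = Z.
  H_1: rank ker ∂_1 − rank ∂_2 = (10 − 4) − 6 = 0, and the invariant factors of ∂_2 are all 1, so H_1 = 0.
  H_2: rank ker ∂_2 − rank ∂_3 = (10 − 6) − 4 = 0, and the invariant factors of ∂_3 are all 1, so H_2 = 0.
  H_3: rank ker ∂_3 − rank ∂_4 = (5 − 4) − 0 = 1, and there is no ∂_4, so H_3 = Z.

As a check, the Euler characteristic is 5 − 10 + 10 − 5 = 0, which agrees with 1 − 0 + 0 − 1 = 0.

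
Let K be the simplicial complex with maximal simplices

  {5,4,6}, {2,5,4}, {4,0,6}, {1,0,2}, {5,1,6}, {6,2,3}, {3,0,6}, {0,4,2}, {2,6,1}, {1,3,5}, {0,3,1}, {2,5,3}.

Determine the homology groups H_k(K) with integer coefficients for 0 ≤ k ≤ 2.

H_0 ≅ Z,  H_1 ≅ Z/2Z,  H_2 = 0.

K has 7 vertices, 18 edges, 12 triangles.
rank ∂_0 = 0, rank ∂_1 = 6 ⇒ b_0 = 7 − 0 − 6 = 1; all invariant factors of ∂_1 are 1 so no torsion. So H_0 = Z.
rank ∂_1 = 6, rank ∂_2 = 12 ⇒ b_1 = 18 − 6 − 12 = 0; ∂_2 has invariant factor(s) [2] giving torsion. So H_1 = Z/2Z.
rank ∂_2 = 12, rank ∂_3 = 0 ⇒ b_2 = 12 − 12 − 0 = 0. So H_2 = 0.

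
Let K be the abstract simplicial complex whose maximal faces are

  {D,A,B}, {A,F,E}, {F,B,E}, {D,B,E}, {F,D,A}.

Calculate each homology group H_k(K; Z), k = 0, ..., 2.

Order the vertices as A < B < D < E < F. Listing each simplex with vertices in this order, K has dimension 2 with simplices:

  0-simplices (5): A, B, D, E, F
  1-simplices (10): AB, AD, AE, AF, BD, BE, BF, DE, DF, EF
  2-simplices (5): ABD, ADF, AEF, BDE, BEF

giving chain groups C_0 ≅ Z^5, C_1 ≅ Z^10, C_2 ≅ Z^5.

Boundary ∂_1: C_1 → C_0 maps an edge to its endpoints' difference, ∂[p,q] = q − p.
The resulting 5×10 matrix has rank 4, and its Smith normal form has invariant factors (1,1,1,1).

The boundary map ∂_2: C_2 → C_1 acts by ∂[p,q,r] = [q,r] − [p,r] + [p,q]. For instance
  ∂ADF = DF − AF + AD,
  ∂BEF = EF − BF + BE.
As a 10×5 matrix over Z this has rank 5, with invariant factors (1,1,1,1,1).

Now H_k = ker ∂_k / im ∂_{k+1}, so:

  H_0: rank C_0 − rank ∂_1 = 5 − 4 = 1, and the invariant factors of ∂_1 are all 1, so H_0 = Z.
  H_1: rank ker ∂_1 − rank ∂_2 = (10 − 4) − 5 = 1, and the invariant factors of ∂_2 are all 1, so H_1 = Z.
  H_2: rank ker ∂_2 − rank ∂_3 = (5 − 5) − 0 = 0, and there is no ∂_3, so H_2 = 0.

As a check, the Euler characteristic is 5 − 10 + 5 = 0, which agrees with 1 − 1 + 0 = 0.

H_0 ≅ Z,  H_1 ≅ Z,  H_2 = 0.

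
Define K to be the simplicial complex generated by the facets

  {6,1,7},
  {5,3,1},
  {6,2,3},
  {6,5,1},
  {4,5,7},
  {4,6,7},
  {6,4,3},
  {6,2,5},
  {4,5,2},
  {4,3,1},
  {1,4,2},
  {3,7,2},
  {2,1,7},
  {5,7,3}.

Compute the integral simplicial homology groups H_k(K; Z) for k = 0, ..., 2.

H_0 ≅ Z,  H_1 ≅ Z^2,  H_2 ≅ Z.

K has 7 vertices, 21 edges, 14 triangles.
rank ∂_0 = 0, rank ∂_1 = 6 ⇒ b_0 = 7 − 0 − 6 = 1; all invariant factors of ∂_1 are 1 so no torsion. So H_0 ≅ Z.
rank ∂_1 = 6, rank ∂_2 = 13 ⇒ b_1 = 21 − 6 − 13 = 2; all invariant factors of ∂_2 are 1 so no torsion. So H_1 ≅ Z^2.
rank ∂_2 = 13, rank ∂_3 = 0 ⇒ b_2 = 14 − 13 − 0 = 1. So H_2 ≅ Z.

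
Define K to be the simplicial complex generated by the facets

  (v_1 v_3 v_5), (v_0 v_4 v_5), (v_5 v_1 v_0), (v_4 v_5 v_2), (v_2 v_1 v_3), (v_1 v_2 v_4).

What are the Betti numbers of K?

b_0 = 1, b_1 = 1, b_2 = 0.

Take the total order v_0 < v_1 < v_2 < v_3 < v_4 < v_5 on the vertex set. Then K (dimension 2) consists of the simplices:

  0-simplices (6): [v_0], [v_1], [v_2], [v_3], [v_4], [v_5]
  1-simplices (12): [v_0,v_1], [v_0,v_4], [v_0,v_5], [v_1,v_2], [v_1,v_3], [v_1,v_4], [v_1,v_5], [v_2,v_3], [v_2,v_4], [v_2,v_5], [v_3,v_5], [v_4,v_5]
  2-simplices (6): [v_0,v_1,v_5], [v_0,v_4,v_5], [v_1,v_2,v_3], [v_1,v_2,v_4], [v_1,v_3,v_5], [v_2,v_4,v_5]

so the chain groups are C_0 ≅ Z^6, C_1 ≅ Z^12, C_2 ≅ Z^6.

Boundary ∂_1: C_1 → C_0 maps an edge to its endpoints' difference, ∂[p,q] = q − p. For instance
  ∂[v_0,v_4] = [v_4] − [v_0].
As a 6×12 matrix over Z this has rank 5, with invariant factors (1,1,1,1,1).

∂_2: C_2 → C_1 maps a triangle to the signed sum of its edges. For instance
  ∂[v_1,v_2,v_3] = [v_2,v_3] − [v_1,v_3] + [v_1,v_2],
  ∂[v_0,v_1,v_5] = [v_1,v_5] − [v_0,v_5] + [v_0,v_1].
This gives a 12×6 integer matrix of rank 6; reducing to Smith normal form yields diagonal entries (1,1,1,1,1,1).

From H_k ≅ ker(∂_k) / im(∂_{k+1}) we obtain:

  H_0: rank C_0 − rank ∂_1 = 6 − 5 = 1, and the invariant factors of ∂_1 are all 1, so H_0 ≅ Z.
  H_1: rank ker ∂_1 − rank ∂_2 = (12 − 5) − 6 = 1, and the invariant factors of ∂_2 are all 1, so H_1 ≅ Z.
  H_2: rank ker ∂_2 − rank ∂_3 = (6 − 6) − 0 = 0, and there is no ∂_3, so H_2 ≅ 0.

Hence the Betti numbers are b_0 = 1, b_1 = 1, b_2 = 0.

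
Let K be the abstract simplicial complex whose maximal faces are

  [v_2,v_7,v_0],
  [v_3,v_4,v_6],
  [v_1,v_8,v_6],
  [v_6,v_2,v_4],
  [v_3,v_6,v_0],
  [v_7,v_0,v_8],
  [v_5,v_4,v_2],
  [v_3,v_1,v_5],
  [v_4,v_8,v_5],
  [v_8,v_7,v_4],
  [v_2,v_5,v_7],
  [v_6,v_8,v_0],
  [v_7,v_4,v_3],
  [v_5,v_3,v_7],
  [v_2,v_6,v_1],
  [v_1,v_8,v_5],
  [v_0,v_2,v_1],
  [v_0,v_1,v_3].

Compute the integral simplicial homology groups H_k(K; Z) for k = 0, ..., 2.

H_0 = Z,  H_1 = Z × Z/2,  H_2 = 0.

Take the total order v_0 < v_1 < v_2 < v_3 < v_4 < v_5 < v_6 < v_7 < v_8 on the vertex set. Then K (dimension 2) consists of the simplices:

  0-simplices (9): [v_0], [v_1], [v_2], [v_3], [v_4], [v_5], [v_6], [v_7], [v_8]
  1-simplices (27): (27 of them)
  2-simplices (18): (18 of them)

Hence C_0 ≅ Z^9, C_1 ≅ Z^27, C_2 ≅ Z^18.

Boundary ∂_1: C_1 → C_0 sends each edge [p,q] (with p < q) to q − p. For instance
  ∂[v_2,v_5] = [v_5] − [v_2].
The 9×27 boundary matrix has rank 8 and Smith normal form diag(1,1,1,1,1,1,1,1).

∂_2: C_2 → C_1 maps a triangle to the signed sum of its edges. For instance
  ∂[v_2,v_4,v_6] = [v_4,v_6] − [v_2,v_6] + [v_2,v_4],
  ∂[v_0,v_2,v_7] = [v_2,v_7] − [v_0,v_7] + [v_0,v_2].
The resulting 27×18 matrix has rank 18, and its Smith normal form has invariant factors (1,1,1,1,1,1,1,1,1,1,1,1,1,1,1,1,1,2).

Computing H_k = (kernel of ∂_k) / (image of ∂_{k+1}):

  H_0: rank C_0 − rank ∂_1 = 9 − 8 = 1, and the invariant factors of ∂_1 are all 1, so H_0 = Z.
  H_1: rank ker ∂_1 − rank ∂_2 = (27 − 8) − 18 = 1, and ∂_2 has invariant factor 2 > 1, so H_1 = Z × Z/2.
  H_2: rank ker ∂_2 − rank ∂_3 = (18 − 18) − 0 = 0, and there is no ∂_3, so H_2 = 0.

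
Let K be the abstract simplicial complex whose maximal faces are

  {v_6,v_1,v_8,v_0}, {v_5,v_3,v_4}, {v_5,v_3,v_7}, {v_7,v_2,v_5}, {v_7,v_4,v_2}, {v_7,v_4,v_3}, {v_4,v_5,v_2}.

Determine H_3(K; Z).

H_3 ≅ 0.

We work with the vertex ordering v_0 < v_1 < v_2 < v_3 < v_4 < v_5 < v_6 < v_7 < v_8. The simplices of K, each written with vertices in increasing order, are:

  0-simplices (9): [v_0], [v_1], [v_2], [v_3], [v_4], [v_5], [v_6], [v_7], [v_8]
  1-simplices (15): (15 of them)
  2-simplices (10): [v_0,v_1,v_6], [v_0,v_1,v_8], [v_0,v_6,v_8], [v_1,v_6,v_8], [v_2,v_4,v_5], [v_2,v_4,v_7], [v_2,v_5,v_7], [v_3,v_4,v_5], [v_3,v_4,v_7], [v_3,v_5,v_7]
  3-simplices (1): [v_0,v_1,v_6,v_8]

so the chain groups are C_0 ≅ Z^9, C_1 ≅ Z^15, C_2 ≅ Z^10, C_3 ≅ Z^1.

The boundary map ∂_1: C_1 → C_0 sends each edge [p,q] (with p < q) to q − p. For instance
  ∂[v_3,v_4] = [v_4] − [v_3].
The 9×15 boundary matrix has rank 7 and Smith normal form diag(1,1,1,1,1,1,1).

The boundary map ∂_2: C_2 → C_1 sends each 2-simplex [p,q,r] to [q,r] − [p,r] + [p,q]. For instance
  ∂[v_3,v_4,v_5] = [v_4,v_5] − [v_3,v_5] + [v_3,v_4],
  ∂[v_3,v_5,v_7] = [v_5,v_7] − [v_3,v_7] + [v_3,v_5].
The resulting 15×10 matrix has rank 8, and its Smith normal form has invariant factors (1,1,1,1,1,1,1,1).

The boundary map ∂_3: C_3 → C_2 sends each 3-simplex σ to the alternating sum Σ_i (−1)^i (σ with its i-th vertex removed). For instance
  ∂[v_0,v_1,v_6,v_8] = [v_1,v_6,v_8] − [v_0,v_6,v_8] + [v_0,v_1,v_8] − [v_0,v_1,v_6].
This gives a 10×1 integer matrix of rank 1; reducing to Smith normal form yields diagonal entries (1).

From H_k ≅ ker(∂_k) / im(∂_{k+1}) we obtain:

  H_3: rank ker ∂_3 − rank ∂_4 = (1 − 1) − 0 = 0, and there is no ∂_4, so H_3 ≅ 0.

(K is a triangulation of the disjoint union of the 2-sphere S^2 and the 3-simplex.)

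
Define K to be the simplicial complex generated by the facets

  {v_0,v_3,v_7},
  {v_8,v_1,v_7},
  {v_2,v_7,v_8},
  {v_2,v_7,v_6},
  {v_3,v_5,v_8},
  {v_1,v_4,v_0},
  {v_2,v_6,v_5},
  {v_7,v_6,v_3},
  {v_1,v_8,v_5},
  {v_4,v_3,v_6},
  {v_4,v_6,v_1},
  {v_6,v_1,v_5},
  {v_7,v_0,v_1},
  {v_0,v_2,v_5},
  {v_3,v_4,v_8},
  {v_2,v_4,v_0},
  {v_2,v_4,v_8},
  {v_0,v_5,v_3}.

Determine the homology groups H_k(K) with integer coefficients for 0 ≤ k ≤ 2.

H_0 = Z,  H_1 = Z^2,  H_2 = Z.

Take the total order v_0 < v_1 < v_2 < v_3 < v_4 < v_5 < v_6 < v_7 < v_8 on the vertex set. Then K (dimension 2) consists of the simplices:

  0-simplices (9): [v_0], [v_1], [v_2], [v_3], [v_4], [v_5], [v_6], [v_7], [v_8]
  1-simplices (27): (27 of them)
  2-simplices (18): (18 of them)

Hence C_0 ≅ Z^9, C_1 ≅ Z^27, C_2 ≅ Z^18.

∂_1: C_1 → C_0 maps an edge to its endpoints' difference, ∂[p,q] = q − p.
As a 9×27 matrix over Z this has rank 8, with invariant factors (1,1,1,1,1,1,1,1).

∂_2: C_2 → C_1 sends each 2-simplex [p,q,r] to [q,r] − [p,r] + [p,q]. For instance
  ∂[v_3,v_4,v_6] = [v_4,v_6] − [v_3,v_6] + [v_3,v_4],
  ∂[v_2,v_6,v_7] = [v_6,v_7] − [v_2,v_7] + [v_2,v_6].
This gives a 27×18 integer matrix of rank 17; reducing to Smith normal form yields diagonal entries (1,1,1,1,1,1,1,1,1,1,1,1,1,1,1,1,1).

Reading off H_k = ker ∂_k / im ∂_{k+1}:

  H_0: rank C_0 − rank ∂_1 = 9 − 8 = 1, and the invariant factors of ∂_1 are all 1, so H_0 ≅ Z.
  H_1: rank ker ∂_1 − rank ∂_2 = (27 − 8) − 17 = 2, and the invariant factors of ∂_2 are all 1, so H_1 ≅ Z^2.
  H_2: rank ker ∂_2 − rank ∂_3 = (18 − 17) − 0 = 1, and there is no ∂_3, so H_2 ≅ Z.

As a check, the Euler characteristic is 9 − 27 + 18 = 0, which agrees with 1 − 2 + 1 = 0.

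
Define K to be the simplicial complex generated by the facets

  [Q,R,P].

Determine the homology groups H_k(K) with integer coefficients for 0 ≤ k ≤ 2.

H_0 = Z,  H_1 = 0,  H_2 = 0.

K has 3 vertices, 3 edges, 1 triangle.
rank ∂_0 = 0, rank ∂_1 = 2 ⇒ b_0 = 3 − 0 − 2 = 1; all invariant factors of ∂_1 are 1 so no torsion. So H_0 ≅ Z.
rank ∂_1 = 2, rank ∂_2 = 1 ⇒ b_1 = 3 − 2 − 1 = 0; all invariant factors of ∂_2 are 1 so no torsion. So H_1 ≅ 0.
rank ∂_2 = 1, rank ∂_3 = 0 ⇒ b_2 = 1 − 1 − 0 = 0. So H_2 ≅ 0.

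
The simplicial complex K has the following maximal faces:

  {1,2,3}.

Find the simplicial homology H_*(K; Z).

H_0 = Z,  H_1 = 0,  H_2 = 0.

Take the total order 1 < 2 < 3 on the vertex set. Then K (dimension 2) consists of the simplices:

  0-simplices (3): [1], [2], [3]
  1-simplices (3): [1,2], [1,3], [2,3]
  2-simplices (1): [1,2,3]

Hence C_0 ≅ Z^3, C_1 ≅ Z^3, C_2 ≅ Z^1.

Boundary ∂_1: C_1 → C_0 sends each edge [p,q] (with p < q) to q − p.
This gives a 3×3 integer matrix of rank 2; reducing to Smith normal form yields diagonal entries (1,1).

Boundary ∂_2: C_2 → C_1 sends each 2-simplex [p,q,r] to [q,r] − [p,r] + [p,q]. For instance
  ∂[1,2,3] = [2,3] − [1,3] + [1,2].
This gives a 3×1 integer matrix of rank 1; reducing to Smith normal form yields diagonal entries (1).

Reading off H_k = ker ∂_k / im ∂_{k+1}:

  H_0: rank C_0 − rank ∂_1 = 3 − 2 = 1, and the invariant factors of ∂_1 are all 1, so H_0 ≅ Z.
  H_1: rank ker ∂_1 − rank ∂_2 = (3 − 2) − 1 = 0, and the invariant factors of ∂_2 are all 1, so H_1 ≅ 0.
  H_2: rank ker ∂_2 − rank ∂_3 = (1 − 1) − 0 = 0, and there is no ∂_3, so H_2 ≅ 0.

(K is a triangulation of the 2-simplex.)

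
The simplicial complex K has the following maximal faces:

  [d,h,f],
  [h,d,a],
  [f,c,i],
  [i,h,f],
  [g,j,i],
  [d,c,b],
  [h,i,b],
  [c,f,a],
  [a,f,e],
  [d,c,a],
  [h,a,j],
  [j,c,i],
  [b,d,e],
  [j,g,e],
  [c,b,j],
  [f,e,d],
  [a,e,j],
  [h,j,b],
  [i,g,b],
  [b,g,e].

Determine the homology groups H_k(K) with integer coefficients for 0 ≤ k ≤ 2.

Fix the vertex order a < b < c < d < e < f < g < h < i < j and write every simplex with vertices in increasing order. Then dim K = 2 and the simplices of K are:

  0-simplices (10): a, b, c, d, e, f, g, h, i, j
  1-simplices (30): ac, ad, ae, af, ah, aj, bc, bd, be, bg, bh, bi, bj, cd, cf, ci, cj, de, df, dh, ef, eg, ej, fh, fi, gi, gj, hi, hj, ij
  2-simplices (20): acd, acf, adh, aef, aej, ahj, bcd, bcj, bde, beg, bgi, bhi, bhj, cfi, cij, def, dfh, egj, fhi, gij

giving chain groups C_0 ≅ Z^10, C_1 ≅ Z^30, C_2 ≅ Z^20.

∂_1: C_1 → C_0 sends each edge [p,q] (with p < q) to q − p. For instance
  ∂cd = d − c.
The 10×30 boundary matrix has rank 9 and Smith normal form diag(1,1,1,1,1,1,1,1,1).

The boundary map ∂_2: C_2 → C_1 sends each 2-simplex [p,q,r] to [q,r] − [p,r] + [p,q]. For instance
  ∂dfh = fh − dh + df,
  ∂ahj = hj − aj + ah.
The 30×20 boundary matrix has rank 20 and Smith normal form diag(1,1,1,1,1,1,1,1,1,1,1,1,1,1,1,1,1,1,1,2).

Now H_k = ker ∂_k / im ∂_{k+1}, so:

  H_0: rank C_0 − rank ∂_1 = 10 − 9 = 1, and the invariant factors of ∂_1 are all 1, so H_0 = Z.
  H_1: rank ker ∂_1 − rank ∂_2 = (30 − 9) − 20 = 1, and ∂_2 has invariant factor 2 > 1, so H_1 = Z ⊕ Z/2.
  H_2: rank ker ∂_2 − rank ∂_3 = (20 − 20) − 0 = 0, and there is no ∂_3, so H_2 = 0.

(K is a triangulation of the Klein bottle.)

H_0 ≅ Z,  H_1 ≅ Z ⊕ Z/2,  H_2 = 0.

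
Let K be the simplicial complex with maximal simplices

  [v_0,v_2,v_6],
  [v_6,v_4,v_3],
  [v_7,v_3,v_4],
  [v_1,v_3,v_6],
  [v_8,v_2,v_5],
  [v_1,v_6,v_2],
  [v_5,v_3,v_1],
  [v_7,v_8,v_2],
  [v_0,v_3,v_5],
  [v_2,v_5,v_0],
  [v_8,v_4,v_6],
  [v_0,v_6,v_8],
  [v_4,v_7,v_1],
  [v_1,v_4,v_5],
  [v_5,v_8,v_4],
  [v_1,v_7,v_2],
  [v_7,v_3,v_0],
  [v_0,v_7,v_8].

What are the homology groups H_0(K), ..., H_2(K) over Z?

H_0 = Z,  H_1 = Z ⊕ Z/2,  H_2 = 0.

Take the total order v_0 < v_1 < v_2 < v_3 < v_4 < v_5 < v_6 < v_7 < v_8 on the vertex set. Then K (dimension 2) consists of the simplices:

  0-simplices (9): [v_0], [v_1], [v_2], [v_3], [v_4], [v_5], [v_6], [v_7], [v_8]
  1-simplices (27): (27 of them)
  2-simplices (18): (18 of them)

so the chain groups are C_0 ≅ Z^9, C_1 ≅ Z^27, C_2 ≅ Z^18.

∂_1: C_1 → C_0 is given by ∂[p,q] = [q] − [p]. For instance
  ∂[v_3,v_5] = [v_5] − [v_3].
This gives a 9×27 integer matrix of rank 8; reducing to Smith normal form yields diagonal entries (1,1,1,1,1,1,1,1).

Boundary ∂_2: C_2 → C_1 sends each 2-simplex [p,q,r] to [q,r] − [p,r] + [p,q]. For instance
  ∂[v_1,v_4,v_5] = [v_4,v_5] − [v_1,v_5] + [v_1,v_4],
  ∂[v_0,v_6,v_8] = [v_6,v_8] − [v_0,v_8] + [v_0,v_6].
The 27×18 boundary matrix has rank 18 and Smith normal form diag(1,1,1,1,1,1,1,1,1,1,1,1,1,1,1,1,1,2).

From H_k ≅ ker(∂_k) / im(∂_{k+1}) we obtain:

  H_0: rank C_0 − rank ∂_1 = 9 − 8 = 1, and the invariant factors of ∂_1 are all 1, so H_0 = Z.
  H_1: rank ker ∂_1 − rank ∂_2 = (27 − 8) − 18 = 1, and ∂_2 has invariant factor 2 > 1, so H_1 = Z ⊕ Z/2.
  H_2: rank ker ∂_2 − rank ∂_3 = (18 − 18) − 0 = 0, and there is no ∂_3, so H_2 = 0.

As a check, the Euler characteristic is 9 − 27 + 18 = 0, which agrees with 1 − 1 + 0 = 0.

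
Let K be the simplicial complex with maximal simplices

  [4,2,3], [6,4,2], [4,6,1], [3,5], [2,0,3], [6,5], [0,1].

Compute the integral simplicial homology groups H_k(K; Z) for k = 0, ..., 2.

We work with the vertex ordering 0 < 1 < 2 < 3 < 4 < 5 < 6. The simplices of K, each written with vertices in increasing order, are:

  0-simplices (7): [0], [1], [2], [3], [4], [5], [6]
  1-simplices (12): [0,1], [0,2], [0,3], [1,4], [1,6], [2,3], [2,4], [2,6], [3,4], [3,5], [4,6], [5,6]
  2-simplices (4): [0,2,3], [1,4,6], [2,3,4], [2,4,6]

so the chain groups are C_0 ≅ Z^7, C_1 ≅ Z^12, C_2 ≅ Z^4.

∂_1: C_1 → C_0 sends each edge [p,q] (with p < q) to q − p. For instance
  ∂[4,6] = [6] − [4].
As a 7×12 matrix over Z this has rank 6, with invariant factors (1,1,1,1,1,1).

Boundary ∂_2: C_2 → C_1 maps a triangle to the signed sum of its edges. For instance
  ∂[2,3,4] = [3,4] − [2,4] + [2,3],
  ∂[1,4,6] = [4,6] − [1,6] + [1,4].
The 12×4 boundary matrix has rank 4 and Smith normal form diag(1,1,1,1).

Reading off H_k = ker ∂_k / im ∂_{k+1}:

  H_0: rank C_0 − rank ∂_1 = 7 − 6 = 1, and the invariant factors of ∂_1 are all 1, so H_0 ≅ Z.
  H_1: rank ker ∂_1 − rank ∂_2 = (12 − 6) − 4 = 2, and the invariant factors of ∂_2 are all 1, so H_1 ≅ Z^2.
  H_2: rank ker ∂_2 − rank ∂_3 = (4 − 4) − 0 = 0, and there is no ∂_3, so H_2 ≅ 0.

H_0 ≅ Z,  H_1 ≅ Z^2,  H_2 = 0.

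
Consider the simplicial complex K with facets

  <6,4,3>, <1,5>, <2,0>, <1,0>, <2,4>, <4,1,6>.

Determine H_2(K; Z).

Order the vertices as 0 < 1 < 2 < 3 < 4 < 5 < 6. Listing each simplex with vertices in this order, K has dimension 2 with simplices:

  0-simplices (7): [0], [1], [2], [3], [4], [5], [6]
  1-simplices (9): [0,1], [0,2], [1,4], [1,5], [1,6], [2,4], [3,4], [3,6], [4,6]
  2-simplices (2): [1,4,6], [3,4,6]

giving chain groups C_0 ≅ Z^7, C_1 ≅ Z^9, C_2 ≅ Z^2.

The boundary map ∂_1: C_1 → C_0 maps an edge to its endpoints' difference, ∂[p,q] = q − p.
This gives a 7×9 integer matrix of rank 6; reducing to Smith normal form yields diagonal entries (1,1,1,1,1,1).

Boundary ∂_2: C_2 → C_1 acts by ∂[p,q,r] = [q,r] − [p,r] + [p,q]. For instance
  ∂[1,4,6] = [4,6] − [1,6] + [1,4],
  ∂[3,4,6] = [4,6] − [3,6] + [3,4].
As a 9×2 matrix over Z this has rank 2, with invariant factors (1,1).

From H_k ≅ ker(∂_k) / im(∂_{k+1}) we obtain:

  H_2: rank ker ∂_2 − rank ∂_3 = (2 − 2) − 0 = 0, and there is no ∂_3, so H_2 ≅ 0.

H_2 ≅ 0.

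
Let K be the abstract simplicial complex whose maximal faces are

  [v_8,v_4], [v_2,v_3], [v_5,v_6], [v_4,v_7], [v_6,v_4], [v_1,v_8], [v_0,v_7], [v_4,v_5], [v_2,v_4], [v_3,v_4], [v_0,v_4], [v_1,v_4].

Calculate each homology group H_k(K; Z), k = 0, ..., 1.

H_0 ≅ Z,  H_1 ≅ Z^4.

We work with the vertex ordering v_0 < v_1 < v_2 < v_3 < v_4 < v_5 < v_6 < v_7 < v_8. The simplices of K, each written with vertices in increasing order, are:

  0-simplices (9): [v_0], [v_1], [v_2], [v_3], [v_4], [v_5], [v_6], [v_7], [v_8]
  1-simplices (12): [v_0,v_4], [v_0,v_7], [v_1,v_4], [v_1,v_8], [v_2,v_3], [v_2,v_4], [v_3,v_4], [v_4,v_5], [v_4,v_6], [v_4,v_7], [v_4,v_8], [v_5,v_6]

giving chain groups C_0 ≅ Z^9, C_1 ≅ Z^12.

Boundary ∂_1: C_1 → C_0 sends each edge [p,q] (with p < q) to q − p. For instance
  ∂[v_4,v_8] = [v_8] − [v_4].
As a 9×12 matrix over Z this has rank 8, with invariant factors (1,1,1,1,1,1,1,1).

From H_k ≅ ker(∂_k) / im(∂_{k+1}) we obtain:

  H_0: rank C_0 − rank ∂_1 = 9 − 8 = 1, and the invariant factors of ∂_1 are all 1, so H_0 = Z.
  H_1: rank ker ∂_1 − rank ∂_2 = (12 − 8) − 0 = 4, and there is no ∂_2, so H_1 = Z^4.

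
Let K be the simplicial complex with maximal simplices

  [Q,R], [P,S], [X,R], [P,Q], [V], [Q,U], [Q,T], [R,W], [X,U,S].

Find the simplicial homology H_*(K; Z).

H_0 ≅ Z^2,  H_1 ≅ Z^2,  H_2 = 0.

Fix the vertex order P < Q < R < S < T < U < V < W < X and write every simplex with vertices in increasing order. Then dim K = 2 and the simplices of K are:

  0-simplices (9): P, Q, R, S, T, U, V, W, X
  1-simplices (10): PQ, PS, QR, QT, QU, RW, RX, SU, SX, UX
  2-simplices (1): SUX

Hence C_0 ≅ Z^9, C_1 ≅ Z^10, C_2 ≅ Z^1.

The boundary map ∂_1: C_1 → C_0 maps an edge to its endpoints' difference, ∂[p,q] = q − p. For instance
  ∂QT = T − Q.
This gives a 9×10 integer matrix of rank 7; reducing to Smith normal form yields diagonal entries (1,1,1,1,1,1,1).

The boundary map ∂_2: C_2 → C_1 sends each 2-simplex [p,q,r] to [q,r] − [p,r] + [p,q]. For instance
  ∂SUX = UX − SX + SU.
The 10×1 boundary matrix has rank 1 and Smith normal form diag(1).

Reading off H_k = ker ∂_k / im ∂_{k+1}:

  H_0: rank C_0 − rank ∂_1 = 9 − 7 = 2, and the invariant factors of ∂_1 are all 1, so H_0 = Z^2.
  H_1: rank ker ∂_1 − rank ∂_2 = (10 − 7) − 1 = 2, and the invariant factors of ∂_2 are all 1, so H_1 = Z^2.
  H_2: rank ker ∂_2 − rank ∂_3 = (1 − 1) − 0 = 0, and there is no ∂_3, so H_2 = 0.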